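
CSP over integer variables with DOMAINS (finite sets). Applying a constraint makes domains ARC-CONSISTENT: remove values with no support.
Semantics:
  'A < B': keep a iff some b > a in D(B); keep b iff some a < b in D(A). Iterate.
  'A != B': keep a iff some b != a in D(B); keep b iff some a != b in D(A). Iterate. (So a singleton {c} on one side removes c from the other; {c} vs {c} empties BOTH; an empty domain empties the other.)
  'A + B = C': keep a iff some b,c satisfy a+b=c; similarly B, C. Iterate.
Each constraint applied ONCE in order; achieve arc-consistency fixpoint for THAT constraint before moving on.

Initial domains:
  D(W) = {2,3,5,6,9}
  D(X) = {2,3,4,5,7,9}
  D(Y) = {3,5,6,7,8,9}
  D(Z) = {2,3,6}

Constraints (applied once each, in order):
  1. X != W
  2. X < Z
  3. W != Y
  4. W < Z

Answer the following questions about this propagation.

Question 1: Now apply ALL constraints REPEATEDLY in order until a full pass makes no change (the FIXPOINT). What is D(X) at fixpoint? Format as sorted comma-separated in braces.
pass 0 (initial): D(X)={2,3,4,5,7,9}
pass 1: W {2,3,5,6,9}->{2,3,5}; X {2,3,4,5,7,9}->{2,3,4,5}; Z {2,3,6}->{3,6}
pass 2: no change
Fixpoint after 2 passes: D(X) = {2,3,4,5}

Answer: {2,3,4,5}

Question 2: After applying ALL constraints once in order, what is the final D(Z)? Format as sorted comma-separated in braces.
Constraint 1 (X != W) on D(X)={2,3,4,5,7,9} D(W)={2,3,5,6,9}: no change
Constraint 2 (X < Z) on D(X)={2,3,4,5,7,9} D(Z)={2,3,6}: X {2,3,4,5,7,9}->{2,3,4,5}; Z {2,3,6}->{3,6}
Constraint 3 (W != Y) on D(W)={2,3,5,6,9} D(Y)={3,5,6,7,8,9}: no change
Constraint 4 (W < Z) on D(W)={2,3,5,6,9} D(Z)={3,6}: W {2,3,5,6,9}->{2,3,5}
So after all 4 constraints: D(Z) = {3,6}

Answer: {3,6}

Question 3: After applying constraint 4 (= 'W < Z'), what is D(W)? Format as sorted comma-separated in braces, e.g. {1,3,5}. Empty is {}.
Answer: {2,3,5}

Derivation:
Constraint 1 (X != W) on D(X)={2,3,4,5,7,9} D(W)={2,3,5,6,9}: no change
Constraint 2 (X < Z) on D(X)={2,3,4,5,7,9} D(Z)={2,3,6}: X {2,3,4,5,7,9}->{2,3,4,5}; Z {2,3,6}->{3,6}
Constraint 3 (W != Y) on D(W)={2,3,5,6,9} D(Y)={3,5,6,7,8,9}: no change
Constraint 4 (W < Z) on D(W)={2,3,5,6,9} D(Z)={3,6}: W {2,3,5,6,9}->{2,3,5}
So after constraint 4: D(W) = {2,3,5}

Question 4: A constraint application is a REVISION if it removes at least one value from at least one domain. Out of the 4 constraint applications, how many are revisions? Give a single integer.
Constraint 1 (X != W) on D(X)={2,3,4,5,7,9} D(W)={2,3,5,6,9}: no change => not a revision
Constraint 2 (X < Z) on D(X)={2,3,4,5,7,9} D(Z)={2,3,6}: X {2,3,4,5,7,9}->{2,3,4,5}; Z {2,3,6}->{3,6} => REVISION
Constraint 3 (W != Y) on D(W)={2,3,5,6,9} D(Y)={3,5,6,7,8,9}: no change => not a revision
Constraint 4 (W < Z) on D(W)={2,3,5,6,9} D(Z)={3,6}: W {2,3,5,6,9}->{2,3,5} => REVISION
Total revisions = 2

Answer: 2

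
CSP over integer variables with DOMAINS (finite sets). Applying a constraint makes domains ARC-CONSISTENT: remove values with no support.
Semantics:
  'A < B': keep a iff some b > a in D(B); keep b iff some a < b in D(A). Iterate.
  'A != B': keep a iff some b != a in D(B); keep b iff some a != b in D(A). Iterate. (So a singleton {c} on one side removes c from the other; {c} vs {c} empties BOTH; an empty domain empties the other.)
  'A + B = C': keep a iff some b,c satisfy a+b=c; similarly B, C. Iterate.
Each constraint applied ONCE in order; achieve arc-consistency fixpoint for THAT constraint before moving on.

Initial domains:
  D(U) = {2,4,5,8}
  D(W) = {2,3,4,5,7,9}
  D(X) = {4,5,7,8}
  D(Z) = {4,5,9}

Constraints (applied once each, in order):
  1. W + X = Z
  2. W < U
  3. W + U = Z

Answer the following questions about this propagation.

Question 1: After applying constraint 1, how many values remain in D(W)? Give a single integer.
Answer: 3

Derivation:
Constraint 1 (W + X = Z) on D(W)={2,3,4,5,7,9} D(X)={4,5,7,8} D(Z)={4,5,9}: W {2,3,4,5,7,9}->{2,4,5}; X {4,5,7,8}->{4,5,7}; Z {4,5,9}->{9}
So after constraint 1: D(W)={2,4,5}, size = 3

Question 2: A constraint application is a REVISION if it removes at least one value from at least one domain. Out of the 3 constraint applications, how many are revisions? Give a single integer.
Answer: 3

Derivation:
Constraint 1 (W + X = Z) on D(W)={2,3,4,5,7,9} D(X)={4,5,7,8} D(Z)={4,5,9}: W {2,3,4,5,7,9}->{2,4,5}; X {4,5,7,8}->{4,5,7}; Z {4,5,9}->{9} => REVISION
Constraint 2 (W < U) on D(W)={2,4,5} D(U)={2,4,5,8}: U {2,4,5,8}->{4,5,8} => REVISION
Constraint 3 (W + U = Z) on D(W)={2,4,5} D(U)={4,5,8} D(Z)={9}: W {2,4,5}->{4,5}; U {4,5,8}->{4,5} => REVISION
Total revisions = 3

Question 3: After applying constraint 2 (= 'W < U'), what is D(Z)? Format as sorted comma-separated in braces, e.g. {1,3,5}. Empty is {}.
Answer: {9}

Derivation:
Constraint 1 (W + X = Z) on D(W)={2,3,4,5,7,9} D(X)={4,5,7,8} D(Z)={4,5,9}: W {2,3,4,5,7,9}->{2,4,5}; X {4,5,7,8}->{4,5,7}; Z {4,5,9}->{9}
Constraint 2 (W < U) on D(W)={2,4,5} D(U)={2,4,5,8}: U {2,4,5,8}->{4,5,8}
So after constraint 2: D(Z) = {9}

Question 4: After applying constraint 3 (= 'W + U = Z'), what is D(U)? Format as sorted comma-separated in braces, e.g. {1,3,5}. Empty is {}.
Constraint 1 (W + X = Z) on D(W)={2,3,4,5,7,9} D(X)={4,5,7,8} D(Z)={4,5,9}: W {2,3,4,5,7,9}->{2,4,5}; X {4,5,7,8}->{4,5,7}; Z {4,5,9}->{9}
Constraint 2 (W < U) on D(W)={2,4,5} D(U)={2,4,5,8}: U {2,4,5,8}->{4,5,8}
Constraint 3 (W + U = Z) on D(W)={2,4,5} D(U)={4,5,8} D(Z)={9}: W {2,4,5}->{4,5}; U {4,5,8}->{4,5}
So after constraint 3: D(U) = {4,5}

Answer: {4,5}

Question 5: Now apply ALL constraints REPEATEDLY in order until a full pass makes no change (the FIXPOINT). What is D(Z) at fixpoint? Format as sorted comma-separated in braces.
pass 0 (initial): D(Z)={4,5,9}
pass 1: U {2,4,5,8}->{4,5}; W {2,3,4,5,7,9}->{4,5}; X {4,5,7,8}->{4,5,7}; Z {4,5,9}->{9}
pass 2: U {4,5}->{5}; W {4,5}->{4}; X {4,5,7}->{4,5}
pass 3: X {4,5}->{5}
pass 4: no change
Fixpoint after 4 passes: D(Z) = {9}

Answer: {9}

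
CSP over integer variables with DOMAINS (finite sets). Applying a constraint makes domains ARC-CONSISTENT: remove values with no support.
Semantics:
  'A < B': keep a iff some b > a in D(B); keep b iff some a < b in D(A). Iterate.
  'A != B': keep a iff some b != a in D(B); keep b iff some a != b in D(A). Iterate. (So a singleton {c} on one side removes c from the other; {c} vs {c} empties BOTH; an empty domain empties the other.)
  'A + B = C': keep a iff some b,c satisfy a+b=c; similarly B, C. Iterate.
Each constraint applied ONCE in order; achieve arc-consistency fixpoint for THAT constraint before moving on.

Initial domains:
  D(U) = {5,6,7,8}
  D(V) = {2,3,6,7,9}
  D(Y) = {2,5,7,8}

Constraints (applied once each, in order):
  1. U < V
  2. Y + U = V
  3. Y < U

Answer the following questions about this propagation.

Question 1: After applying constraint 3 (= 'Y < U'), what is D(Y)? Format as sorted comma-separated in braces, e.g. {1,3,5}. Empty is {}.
Constraint 1 (U < V) on D(U)={5,6,7,8} D(V)={2,3,6,7,9}: V {2,3,6,7,9}->{6,7,9}
Constraint 2 (Y + U = V) on D(Y)={2,5,7,8} D(U)={5,6,7,8} D(V)={6,7,9}: Y {2,5,7,8}->{2}; U {5,6,7,8}->{5,7}; V {6,7,9}->{7,9}
Constraint 3 (Y < U) on D(Y)={2} D(U)={5,7}: no change
So after constraint 3: D(Y) = {2}

Answer: {2}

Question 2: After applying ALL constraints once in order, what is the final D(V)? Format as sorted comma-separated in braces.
Constraint 1 (U < V) on D(U)={5,6,7,8} D(V)={2,3,6,7,9}: V {2,3,6,7,9}->{6,7,9}
Constraint 2 (Y + U = V) on D(Y)={2,5,7,8} D(U)={5,6,7,8} D(V)={6,7,9}: Y {2,5,7,8}->{2}; U {5,6,7,8}->{5,7}; V {6,7,9}->{7,9}
Constraint 3 (Y < U) on D(Y)={2} D(U)={5,7}: no change
So after all 3 constraints: D(V) = {7,9}

Answer: {7,9}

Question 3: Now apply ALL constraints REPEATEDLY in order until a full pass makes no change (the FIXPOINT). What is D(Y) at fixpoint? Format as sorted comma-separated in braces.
Answer: {2}

Derivation:
pass 0 (initial): D(Y)={2,5,7,8}
pass 1: U {5,6,7,8}->{5,7}; V {2,3,6,7,9}->{7,9}; Y {2,5,7,8}->{2}
pass 2: no change
Fixpoint after 2 passes: D(Y) = {2}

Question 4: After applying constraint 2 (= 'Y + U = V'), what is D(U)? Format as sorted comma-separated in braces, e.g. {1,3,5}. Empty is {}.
Constraint 1 (U < V) on D(U)={5,6,7,8} D(V)={2,3,6,7,9}: V {2,3,6,7,9}->{6,7,9}
Constraint 2 (Y + U = V) on D(Y)={2,5,7,8} D(U)={5,6,7,8} D(V)={6,7,9}: Y {2,5,7,8}->{2}; U {5,6,7,8}->{5,7}; V {6,7,9}->{7,9}
So after constraint 2: D(U) = {5,7}

Answer: {5,7}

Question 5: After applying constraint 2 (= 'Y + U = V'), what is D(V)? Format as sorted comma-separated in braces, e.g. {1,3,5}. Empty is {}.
Constraint 1 (U < V) on D(U)={5,6,7,8} D(V)={2,3,6,7,9}: V {2,3,6,7,9}->{6,7,9}
Constraint 2 (Y + U = V) on D(Y)={2,5,7,8} D(U)={5,6,7,8} D(V)={6,7,9}: Y {2,5,7,8}->{2}; U {5,6,7,8}->{5,7}; V {6,7,9}->{7,9}
So after constraint 2: D(V) = {7,9}

Answer: {7,9}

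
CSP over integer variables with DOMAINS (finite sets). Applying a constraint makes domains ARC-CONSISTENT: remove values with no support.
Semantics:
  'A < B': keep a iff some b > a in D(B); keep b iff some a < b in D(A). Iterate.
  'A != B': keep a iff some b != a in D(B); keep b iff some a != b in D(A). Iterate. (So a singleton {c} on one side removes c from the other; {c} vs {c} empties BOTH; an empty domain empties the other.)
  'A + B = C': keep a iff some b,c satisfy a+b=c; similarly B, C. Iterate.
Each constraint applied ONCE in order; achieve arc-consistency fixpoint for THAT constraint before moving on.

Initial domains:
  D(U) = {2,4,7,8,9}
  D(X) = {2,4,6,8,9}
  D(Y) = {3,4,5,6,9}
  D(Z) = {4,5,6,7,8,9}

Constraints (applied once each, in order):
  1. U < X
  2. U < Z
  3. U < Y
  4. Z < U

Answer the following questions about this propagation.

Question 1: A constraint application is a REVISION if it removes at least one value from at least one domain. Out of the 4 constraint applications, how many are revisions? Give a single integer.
Constraint 1 (U < X) on D(U)={2,4,7,8,9} D(X)={2,4,6,8,9}: U {2,4,7,8,9}->{2,4,7,8}; X {2,4,6,8,9}->{4,6,8,9} => REVISION
Constraint 2 (U < Z) on D(U)={2,4,7,8} D(Z)={4,5,6,7,8,9}: no change => not a revision
Constraint 3 (U < Y) on D(U)={2,4,7,8} D(Y)={3,4,5,6,9}: no change => not a revision
Constraint 4 (Z < U) on D(Z)={4,5,6,7,8,9} D(U)={2,4,7,8}: Z {4,5,6,7,8,9}->{4,5,6,7}; U {2,4,7,8}->{7,8} => REVISION
Total revisions = 2

Answer: 2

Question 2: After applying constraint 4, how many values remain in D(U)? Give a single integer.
Constraint 1 (U < X) on D(U)={2,4,7,8,9} D(X)={2,4,6,8,9}: U {2,4,7,8,9}->{2,4,7,8}; X {2,4,6,8,9}->{4,6,8,9}
Constraint 2 (U < Z) on D(U)={2,4,7,8} D(Z)={4,5,6,7,8,9}: no change
Constraint 3 (U < Y) on D(U)={2,4,7,8} D(Y)={3,4,5,6,9}: no change
Constraint 4 (Z < U) on D(Z)={4,5,6,7,8,9} D(U)={2,4,7,8}: Z {4,5,6,7,8,9}->{4,5,6,7}; U {2,4,7,8}->{7,8}
So after constraint 4: D(U)={7,8}, size = 2

Answer: 2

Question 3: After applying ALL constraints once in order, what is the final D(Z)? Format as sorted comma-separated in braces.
Constraint 1 (U < X) on D(U)={2,4,7,8,9} D(X)={2,4,6,8,9}: U {2,4,7,8,9}->{2,4,7,8}; X {2,4,6,8,9}->{4,6,8,9}
Constraint 2 (U < Z) on D(U)={2,4,7,8} D(Z)={4,5,6,7,8,9}: no change
Constraint 3 (U < Y) on D(U)={2,4,7,8} D(Y)={3,4,5,6,9}: no change
Constraint 4 (Z < U) on D(Z)={4,5,6,7,8,9} D(U)={2,4,7,8}: Z {4,5,6,7,8,9}->{4,5,6,7}; U {2,4,7,8}->{7,8}
So after all 4 constraints: D(Z) = {4,5,6,7}

Answer: {4,5,6,7}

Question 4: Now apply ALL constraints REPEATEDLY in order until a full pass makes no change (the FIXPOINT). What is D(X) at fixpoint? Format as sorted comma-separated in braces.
Answer: {}

Derivation:
pass 0 (initial): D(X)={2,4,6,8,9}
pass 1: U {2,4,7,8,9}->{7,8}; X {2,4,6,8,9}->{4,6,8,9}; Z {4,5,6,7,8,9}->{4,5,6,7}
pass 2: U {7,8}->{}; X {4,6,8,9}->{8,9}; Y {3,4,5,6,9}->{}; Z {4,5,6,7}->{}
pass 3: X {8,9}->{}
pass 4: no change
Fixpoint after 4 passes: D(X) = {}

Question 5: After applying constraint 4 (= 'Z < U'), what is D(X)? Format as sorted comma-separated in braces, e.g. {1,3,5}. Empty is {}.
Answer: {4,6,8,9}

Derivation:
Constraint 1 (U < X) on D(U)={2,4,7,8,9} D(X)={2,4,6,8,9}: U {2,4,7,8,9}->{2,4,7,8}; X {2,4,6,8,9}->{4,6,8,9}
Constraint 2 (U < Z) on D(U)={2,4,7,8} D(Z)={4,5,6,7,8,9}: no change
Constraint 3 (U < Y) on D(U)={2,4,7,8} D(Y)={3,4,5,6,9}: no change
Constraint 4 (Z < U) on D(Z)={4,5,6,7,8,9} D(U)={2,4,7,8}: Z {4,5,6,7,8,9}->{4,5,6,7}; U {2,4,7,8}->{7,8}
So after constraint 4: D(X) = {4,6,8,9}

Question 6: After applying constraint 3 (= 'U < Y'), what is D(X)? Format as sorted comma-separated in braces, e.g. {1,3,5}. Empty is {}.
Constraint 1 (U < X) on D(U)={2,4,7,8,9} D(X)={2,4,6,8,9}: U {2,4,7,8,9}->{2,4,7,8}; X {2,4,6,8,9}->{4,6,8,9}
Constraint 2 (U < Z) on D(U)={2,4,7,8} D(Z)={4,5,6,7,8,9}: no change
Constraint 3 (U < Y) on D(U)={2,4,7,8} D(Y)={3,4,5,6,9}: no change
So after constraint 3: D(X) = {4,6,8,9}

Answer: {4,6,8,9}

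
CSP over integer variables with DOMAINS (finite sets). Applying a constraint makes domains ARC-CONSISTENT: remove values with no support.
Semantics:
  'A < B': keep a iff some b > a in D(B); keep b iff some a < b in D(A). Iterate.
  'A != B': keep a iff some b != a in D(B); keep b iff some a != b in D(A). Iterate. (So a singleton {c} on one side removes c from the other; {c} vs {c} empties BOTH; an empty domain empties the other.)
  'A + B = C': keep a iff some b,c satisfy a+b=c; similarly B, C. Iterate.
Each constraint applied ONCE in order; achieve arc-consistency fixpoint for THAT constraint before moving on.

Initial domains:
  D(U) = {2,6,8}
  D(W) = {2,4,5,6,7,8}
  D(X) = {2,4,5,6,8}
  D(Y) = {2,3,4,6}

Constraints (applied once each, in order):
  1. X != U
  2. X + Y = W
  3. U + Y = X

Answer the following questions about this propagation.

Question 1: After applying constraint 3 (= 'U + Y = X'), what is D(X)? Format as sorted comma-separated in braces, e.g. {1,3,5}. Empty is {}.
Answer: {4,5,6}

Derivation:
Constraint 1 (X != U) on D(X)={2,4,5,6,8} D(U)={2,6,8}: no change
Constraint 2 (X + Y = W) on D(X)={2,4,5,6,8} D(Y)={2,3,4,6} D(W)={2,4,5,6,7,8}: X {2,4,5,6,8}->{2,4,5,6}; W {2,4,5,6,7,8}->{4,5,6,7,8}
Constraint 3 (U + Y = X) on D(U)={2,6,8} D(Y)={2,3,4,6} D(X)={2,4,5,6}: U {2,6,8}->{2}; Y {2,3,4,6}->{2,3,4}; X {2,4,5,6}->{4,5,6}
So after constraint 3: D(X) = {4,5,6}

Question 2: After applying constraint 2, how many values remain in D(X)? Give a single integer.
Answer: 4

Derivation:
Constraint 1 (X != U) on D(X)={2,4,5,6,8} D(U)={2,6,8}: no change
Constraint 2 (X + Y = W) on D(X)={2,4,5,6,8} D(Y)={2,3,4,6} D(W)={2,4,5,6,7,8}: X {2,4,5,6,8}->{2,4,5,6}; W {2,4,5,6,7,8}->{4,5,6,7,8}
So after constraint 2: D(X)={2,4,5,6}, size = 4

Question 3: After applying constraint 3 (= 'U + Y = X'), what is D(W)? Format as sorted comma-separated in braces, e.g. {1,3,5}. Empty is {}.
Constraint 1 (X != U) on D(X)={2,4,5,6,8} D(U)={2,6,8}: no change
Constraint 2 (X + Y = W) on D(X)={2,4,5,6,8} D(Y)={2,3,4,6} D(W)={2,4,5,6,7,8}: X {2,4,5,6,8}->{2,4,5,6}; W {2,4,5,6,7,8}->{4,5,6,7,8}
Constraint 3 (U + Y = X) on D(U)={2,6,8} D(Y)={2,3,4,6} D(X)={2,4,5,6}: U {2,6,8}->{2}; Y {2,3,4,6}->{2,3,4}; X {2,4,5,6}->{4,5,6}
So after constraint 3: D(W) = {4,5,6,7,8}

Answer: {4,5,6,7,8}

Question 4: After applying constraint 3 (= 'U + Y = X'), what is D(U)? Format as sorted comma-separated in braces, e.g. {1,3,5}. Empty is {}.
Constraint 1 (X != U) on D(X)={2,4,5,6,8} D(U)={2,6,8}: no change
Constraint 2 (X + Y = W) on D(X)={2,4,5,6,8} D(Y)={2,3,4,6} D(W)={2,4,5,6,7,8}: X {2,4,5,6,8}->{2,4,5,6}; W {2,4,5,6,7,8}->{4,5,6,7,8}
Constraint 3 (U + Y = X) on D(U)={2,6,8} D(Y)={2,3,4,6} D(X)={2,4,5,6}: U {2,6,8}->{2}; Y {2,3,4,6}->{2,3,4}; X {2,4,5,6}->{4,5,6}
So after constraint 3: D(U) = {2}

Answer: {2}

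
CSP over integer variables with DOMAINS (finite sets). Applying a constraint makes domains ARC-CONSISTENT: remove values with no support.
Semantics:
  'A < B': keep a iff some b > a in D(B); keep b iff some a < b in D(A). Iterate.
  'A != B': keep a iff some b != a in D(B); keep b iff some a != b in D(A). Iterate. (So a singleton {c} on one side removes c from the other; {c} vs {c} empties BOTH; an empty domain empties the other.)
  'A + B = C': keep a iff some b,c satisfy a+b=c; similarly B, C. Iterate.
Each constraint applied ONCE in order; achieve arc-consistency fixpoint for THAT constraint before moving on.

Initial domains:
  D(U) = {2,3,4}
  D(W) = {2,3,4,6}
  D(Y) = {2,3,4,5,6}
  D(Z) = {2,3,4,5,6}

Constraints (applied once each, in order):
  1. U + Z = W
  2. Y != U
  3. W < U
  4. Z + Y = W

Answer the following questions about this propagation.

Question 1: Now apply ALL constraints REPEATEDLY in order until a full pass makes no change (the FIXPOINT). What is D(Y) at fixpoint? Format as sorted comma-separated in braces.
Answer: {}

Derivation:
pass 0 (initial): D(Y)={2,3,4,5,6}
pass 1: U {2,3,4}->{}; W {2,3,4,6}->{}; Y {2,3,4,5,6}->{}; Z {2,3,4,5,6}->{}
pass 2: no change
Fixpoint after 2 passes: D(Y) = {}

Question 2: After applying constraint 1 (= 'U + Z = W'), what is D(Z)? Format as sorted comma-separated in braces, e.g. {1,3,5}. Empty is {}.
Answer: {2,3,4}

Derivation:
Constraint 1 (U + Z = W) on D(U)={2,3,4} D(Z)={2,3,4,5,6} D(W)={2,3,4,6}: Z {2,3,4,5,6}->{2,3,4}; W {2,3,4,6}->{4,6}
So after constraint 1: D(Z) = {2,3,4}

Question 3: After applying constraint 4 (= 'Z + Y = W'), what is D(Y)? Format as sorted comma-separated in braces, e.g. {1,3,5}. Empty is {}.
Constraint 1 (U + Z = W) on D(U)={2,3,4} D(Z)={2,3,4,5,6} D(W)={2,3,4,6}: Z {2,3,4,5,6}->{2,3,4}; W {2,3,4,6}->{4,6}
Constraint 2 (Y != U) on D(Y)={2,3,4,5,6} D(U)={2,3,4}: no change
Constraint 3 (W < U) on D(W)={4,6} D(U)={2,3,4}: W {4,6}->{}; U {2,3,4}->{}
Constraint 4 (Z + Y = W) on D(Z)={2,3,4} D(Y)={2,3,4,5,6} D(W)={}: Z {2,3,4}->{}; Y {2,3,4,5,6}->{}
So after constraint 4: D(Y) = {}

Answer: {}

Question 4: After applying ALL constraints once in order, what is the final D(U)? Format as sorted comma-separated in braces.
Answer: {}

Derivation:
Constraint 1 (U + Z = W) on D(U)={2,3,4} D(Z)={2,3,4,5,6} D(W)={2,3,4,6}: Z {2,3,4,5,6}->{2,3,4}; W {2,3,4,6}->{4,6}
Constraint 2 (Y != U) on D(Y)={2,3,4,5,6} D(U)={2,3,4}: no change
Constraint 3 (W < U) on D(W)={4,6} D(U)={2,3,4}: W {4,6}->{}; U {2,3,4}->{}
Constraint 4 (Z + Y = W) on D(Z)={2,3,4} D(Y)={2,3,4,5,6} D(W)={}: Z {2,3,4}->{}; Y {2,3,4,5,6}->{}
So after all 4 constraints: D(U) = {}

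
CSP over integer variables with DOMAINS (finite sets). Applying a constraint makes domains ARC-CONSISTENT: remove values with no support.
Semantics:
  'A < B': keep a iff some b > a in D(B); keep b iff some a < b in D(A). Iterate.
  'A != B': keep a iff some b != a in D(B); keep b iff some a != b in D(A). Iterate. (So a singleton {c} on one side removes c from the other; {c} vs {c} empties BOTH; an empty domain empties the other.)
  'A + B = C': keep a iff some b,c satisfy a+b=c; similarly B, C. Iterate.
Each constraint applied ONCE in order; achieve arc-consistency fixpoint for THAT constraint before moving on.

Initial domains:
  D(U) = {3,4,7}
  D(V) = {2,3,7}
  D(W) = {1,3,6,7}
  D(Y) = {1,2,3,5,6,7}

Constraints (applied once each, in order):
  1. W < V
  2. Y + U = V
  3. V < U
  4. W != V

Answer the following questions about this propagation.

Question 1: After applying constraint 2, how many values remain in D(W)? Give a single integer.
Constraint 1 (W < V) on D(W)={1,3,6,7} D(V)={2,3,7}: W {1,3,6,7}->{1,3,6}
Constraint 2 (Y + U = V) on D(Y)={1,2,3,5,6,7} D(U)={3,4,7} D(V)={2,3,7}: Y {1,2,3,5,6,7}->{3}; U {3,4,7}->{4}; V {2,3,7}->{7}
So after constraint 2: D(W)={1,3,6}, size = 3

Answer: 3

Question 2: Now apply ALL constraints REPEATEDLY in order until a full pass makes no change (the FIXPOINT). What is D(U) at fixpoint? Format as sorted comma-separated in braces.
pass 0 (initial): D(U)={3,4,7}
pass 1: U {3,4,7}->{}; V {2,3,7}->{}; W {1,3,6,7}->{}; Y {1,2,3,5,6,7}->{3}
pass 2: Y {3}->{}
pass 3: no change
Fixpoint after 3 passes: D(U) = {}

Answer: {}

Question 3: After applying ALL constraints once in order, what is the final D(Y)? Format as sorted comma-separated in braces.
Answer: {3}

Derivation:
Constraint 1 (W < V) on D(W)={1,3,6,7} D(V)={2,3,7}: W {1,3,6,7}->{1,3,6}
Constraint 2 (Y + U = V) on D(Y)={1,2,3,5,6,7} D(U)={3,4,7} D(V)={2,3,7}: Y {1,2,3,5,6,7}->{3}; U {3,4,7}->{4}; V {2,3,7}->{7}
Constraint 3 (V < U) on D(V)={7} D(U)={4}: V {7}->{}; U {4}->{}
Constraint 4 (W != V) on D(W)={1,3,6} D(V)={}: W {1,3,6}->{}
So after all 4 constraints: D(Y) = {3}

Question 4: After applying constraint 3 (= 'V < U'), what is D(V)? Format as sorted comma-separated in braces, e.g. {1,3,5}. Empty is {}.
Answer: {}

Derivation:
Constraint 1 (W < V) on D(W)={1,3,6,7} D(V)={2,3,7}: W {1,3,6,7}->{1,3,6}
Constraint 2 (Y + U = V) on D(Y)={1,2,3,5,6,7} D(U)={3,4,7} D(V)={2,3,7}: Y {1,2,3,5,6,7}->{3}; U {3,4,7}->{4}; V {2,3,7}->{7}
Constraint 3 (V < U) on D(V)={7} D(U)={4}: V {7}->{}; U {4}->{}
So after constraint 3: D(V) = {}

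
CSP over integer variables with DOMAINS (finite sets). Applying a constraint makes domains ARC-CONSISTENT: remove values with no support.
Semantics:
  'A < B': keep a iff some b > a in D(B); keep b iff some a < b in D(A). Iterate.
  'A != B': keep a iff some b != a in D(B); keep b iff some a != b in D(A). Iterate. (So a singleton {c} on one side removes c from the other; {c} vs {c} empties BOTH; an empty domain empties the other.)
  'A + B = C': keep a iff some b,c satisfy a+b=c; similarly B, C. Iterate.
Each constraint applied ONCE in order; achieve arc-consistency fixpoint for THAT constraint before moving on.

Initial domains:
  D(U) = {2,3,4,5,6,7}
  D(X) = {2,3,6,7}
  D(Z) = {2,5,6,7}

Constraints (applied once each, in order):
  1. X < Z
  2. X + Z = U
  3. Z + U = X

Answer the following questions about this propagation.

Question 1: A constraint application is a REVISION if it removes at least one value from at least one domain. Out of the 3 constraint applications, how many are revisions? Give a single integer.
Constraint 1 (X < Z) on D(X)={2,3,6,7} D(Z)={2,5,6,7}: X {2,3,6,7}->{2,3,6}; Z {2,5,6,7}->{5,6,7} => REVISION
Constraint 2 (X + Z = U) on D(X)={2,3,6} D(Z)={5,6,7} D(U)={2,3,4,5,6,7}: X {2,3,6}->{2}; Z {5,6,7}->{5}; U {2,3,4,5,6,7}->{7} => REVISION
Constraint 3 (Z + U = X) on D(Z)={5} D(U)={7} D(X)={2}: Z {5}->{}; U {7}->{}; X {2}->{} => REVISION
Total revisions = 3

Answer: 3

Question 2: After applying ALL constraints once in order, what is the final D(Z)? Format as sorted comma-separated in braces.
Answer: {}

Derivation:
Constraint 1 (X < Z) on D(X)={2,3,6,7} D(Z)={2,5,6,7}: X {2,3,6,7}->{2,3,6}; Z {2,5,6,7}->{5,6,7}
Constraint 2 (X + Z = U) on D(X)={2,3,6} D(Z)={5,6,7} D(U)={2,3,4,5,6,7}: X {2,3,6}->{2}; Z {5,6,7}->{5}; U {2,3,4,5,6,7}->{7}
Constraint 3 (Z + U = X) on D(Z)={5} D(U)={7} D(X)={2}: Z {5}->{}; U {7}->{}; X {2}->{}
So after all 3 constraints: D(Z) = {}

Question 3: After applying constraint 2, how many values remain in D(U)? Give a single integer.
Answer: 1

Derivation:
Constraint 1 (X < Z) on D(X)={2,3,6,7} D(Z)={2,5,6,7}: X {2,3,6,7}->{2,3,6}; Z {2,5,6,7}->{5,6,7}
Constraint 2 (X + Z = U) on D(X)={2,3,6} D(Z)={5,6,7} D(U)={2,3,4,5,6,7}: X {2,3,6}->{2}; Z {5,6,7}->{5}; U {2,3,4,5,6,7}->{7}
So after constraint 2: D(U)={7}, size = 1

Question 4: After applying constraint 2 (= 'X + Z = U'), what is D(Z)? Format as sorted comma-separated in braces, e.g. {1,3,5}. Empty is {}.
Answer: {5}

Derivation:
Constraint 1 (X < Z) on D(X)={2,3,6,7} D(Z)={2,5,6,7}: X {2,3,6,7}->{2,3,6}; Z {2,5,6,7}->{5,6,7}
Constraint 2 (X + Z = U) on D(X)={2,3,6} D(Z)={5,6,7} D(U)={2,3,4,5,6,7}: X {2,3,6}->{2}; Z {5,6,7}->{5}; U {2,3,4,5,6,7}->{7}
So after constraint 2: D(Z) = {5}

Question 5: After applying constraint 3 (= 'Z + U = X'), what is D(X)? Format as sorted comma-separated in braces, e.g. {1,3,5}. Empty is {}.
Answer: {}

Derivation:
Constraint 1 (X < Z) on D(X)={2,3,6,7} D(Z)={2,5,6,7}: X {2,3,6,7}->{2,3,6}; Z {2,5,6,7}->{5,6,7}
Constraint 2 (X + Z = U) on D(X)={2,3,6} D(Z)={5,6,7} D(U)={2,3,4,5,6,7}: X {2,3,6}->{2}; Z {5,6,7}->{5}; U {2,3,4,5,6,7}->{7}
Constraint 3 (Z + U = X) on D(Z)={5} D(U)={7} D(X)={2}: Z {5}->{}; U {7}->{}; X {2}->{}
So after constraint 3: D(X) = {}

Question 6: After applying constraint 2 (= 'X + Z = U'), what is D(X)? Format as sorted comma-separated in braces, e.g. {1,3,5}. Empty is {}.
Answer: {2}

Derivation:
Constraint 1 (X < Z) on D(X)={2,3,6,7} D(Z)={2,5,6,7}: X {2,3,6,7}->{2,3,6}; Z {2,5,6,7}->{5,6,7}
Constraint 2 (X + Z = U) on D(X)={2,3,6} D(Z)={5,6,7} D(U)={2,3,4,5,6,7}: X {2,3,6}->{2}; Z {5,6,7}->{5}; U {2,3,4,5,6,7}->{7}
So after constraint 2: D(X) = {2}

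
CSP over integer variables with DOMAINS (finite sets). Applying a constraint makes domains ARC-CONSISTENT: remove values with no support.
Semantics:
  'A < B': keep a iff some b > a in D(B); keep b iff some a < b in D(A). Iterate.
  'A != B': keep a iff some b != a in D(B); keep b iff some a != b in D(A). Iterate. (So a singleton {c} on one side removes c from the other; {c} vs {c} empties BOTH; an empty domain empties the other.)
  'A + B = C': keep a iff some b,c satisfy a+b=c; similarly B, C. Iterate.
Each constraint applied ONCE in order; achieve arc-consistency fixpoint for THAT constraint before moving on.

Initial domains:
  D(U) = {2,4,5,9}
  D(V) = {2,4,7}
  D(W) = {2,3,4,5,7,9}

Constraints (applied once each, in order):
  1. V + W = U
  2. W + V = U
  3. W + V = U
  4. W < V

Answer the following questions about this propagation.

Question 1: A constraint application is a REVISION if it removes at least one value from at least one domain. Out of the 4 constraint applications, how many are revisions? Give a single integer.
Constraint 1 (V + W = U) on D(V)={2,4,7} D(W)={2,3,4,5,7,9} D(U)={2,4,5,9}: W {2,3,4,5,7,9}->{2,3,5,7}; U {2,4,5,9}->{4,5,9} => REVISION
Constraint 2 (W + V = U) on D(W)={2,3,5,7} D(V)={2,4,7} D(U)={4,5,9}: no change => not a revision
Constraint 3 (W + V = U) on D(W)={2,3,5,7} D(V)={2,4,7} D(U)={4,5,9}: no change => not a revision
Constraint 4 (W < V) on D(W)={2,3,5,7} D(V)={2,4,7}: W {2,3,5,7}->{2,3,5}; V {2,4,7}->{4,7} => REVISION
Total revisions = 2

Answer: 2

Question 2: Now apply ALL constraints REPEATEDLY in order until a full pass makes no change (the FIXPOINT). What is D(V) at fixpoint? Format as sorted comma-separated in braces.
Answer: {4,7}

Derivation:
pass 0 (initial): D(V)={2,4,7}
pass 1: U {2,4,5,9}->{4,5,9}; V {2,4,7}->{4,7}; W {2,3,4,5,7,9}->{2,3,5}
pass 2: U {4,5,9}->{9}; W {2,3,5}->{2,5}
pass 3: no change
Fixpoint after 3 passes: D(V) = {4,7}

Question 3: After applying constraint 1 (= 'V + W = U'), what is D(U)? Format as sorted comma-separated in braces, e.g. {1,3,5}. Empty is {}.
Answer: {4,5,9}

Derivation:
Constraint 1 (V + W = U) on D(V)={2,4,7} D(W)={2,3,4,5,7,9} D(U)={2,4,5,9}: W {2,3,4,5,7,9}->{2,3,5,7}; U {2,4,5,9}->{4,5,9}
So after constraint 1: D(U) = {4,5,9}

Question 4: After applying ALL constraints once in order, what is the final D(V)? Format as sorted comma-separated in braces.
Answer: {4,7}

Derivation:
Constraint 1 (V + W = U) on D(V)={2,4,7} D(W)={2,3,4,5,7,9} D(U)={2,4,5,9}: W {2,3,4,5,7,9}->{2,3,5,7}; U {2,4,5,9}->{4,5,9}
Constraint 2 (W + V = U) on D(W)={2,3,5,7} D(V)={2,4,7} D(U)={4,5,9}: no change
Constraint 3 (W + V = U) on D(W)={2,3,5,7} D(V)={2,4,7} D(U)={4,5,9}: no change
Constraint 4 (W < V) on D(W)={2,3,5,7} D(V)={2,4,7}: W {2,3,5,7}->{2,3,5}; V {2,4,7}->{4,7}
So after all 4 constraints: D(V) = {4,7}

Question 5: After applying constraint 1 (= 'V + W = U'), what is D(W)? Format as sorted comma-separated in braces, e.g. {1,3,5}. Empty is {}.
Constraint 1 (V + W = U) on D(V)={2,4,7} D(W)={2,3,4,5,7,9} D(U)={2,4,5,9}: W {2,3,4,5,7,9}->{2,3,5,7}; U {2,4,5,9}->{4,5,9}
So after constraint 1: D(W) = {2,3,5,7}

Answer: {2,3,5,7}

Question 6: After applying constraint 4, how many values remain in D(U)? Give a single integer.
Answer: 3

Derivation:
Constraint 1 (V + W = U) on D(V)={2,4,7} D(W)={2,3,4,5,7,9} D(U)={2,4,5,9}: W {2,3,4,5,7,9}->{2,3,5,7}; U {2,4,5,9}->{4,5,9}
Constraint 2 (W + V = U) on D(W)={2,3,5,7} D(V)={2,4,7} D(U)={4,5,9}: no change
Constraint 3 (W + V = U) on D(W)={2,3,5,7} D(V)={2,4,7} D(U)={4,5,9}: no change
Constraint 4 (W < V) on D(W)={2,3,5,7} D(V)={2,4,7}: W {2,3,5,7}->{2,3,5}; V {2,4,7}->{4,7}
So after constraint 4: D(U)={4,5,9}, size = 3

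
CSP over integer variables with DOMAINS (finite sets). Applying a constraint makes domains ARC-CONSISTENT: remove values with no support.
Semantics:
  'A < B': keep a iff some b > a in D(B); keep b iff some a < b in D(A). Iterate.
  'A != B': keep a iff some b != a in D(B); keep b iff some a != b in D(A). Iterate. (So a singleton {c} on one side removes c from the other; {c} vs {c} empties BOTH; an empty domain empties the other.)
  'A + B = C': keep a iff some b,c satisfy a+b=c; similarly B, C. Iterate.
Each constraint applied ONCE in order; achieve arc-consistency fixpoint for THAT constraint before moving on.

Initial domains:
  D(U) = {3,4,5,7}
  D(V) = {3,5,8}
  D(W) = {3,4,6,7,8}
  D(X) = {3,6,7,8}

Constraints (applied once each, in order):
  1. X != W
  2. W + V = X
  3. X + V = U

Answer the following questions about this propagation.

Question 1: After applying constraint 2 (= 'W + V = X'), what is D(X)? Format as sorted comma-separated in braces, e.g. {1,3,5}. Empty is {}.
Answer: {6,7,8}

Derivation:
Constraint 1 (X != W) on D(X)={3,6,7,8} D(W)={3,4,6,7,8}: no change
Constraint 2 (W + V = X) on D(W)={3,4,6,7,8} D(V)={3,5,8} D(X)={3,6,7,8}: W {3,4,6,7,8}->{3,4}; V {3,5,8}->{3,5}; X {3,6,7,8}->{6,7,8}
So after constraint 2: D(X) = {6,7,8}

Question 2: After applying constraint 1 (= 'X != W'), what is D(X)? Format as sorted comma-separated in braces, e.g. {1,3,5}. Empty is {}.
Answer: {3,6,7,8}

Derivation:
Constraint 1 (X != W) on D(X)={3,6,7,8} D(W)={3,4,6,7,8}: no change
So after constraint 1: D(X) = {3,6,7,8}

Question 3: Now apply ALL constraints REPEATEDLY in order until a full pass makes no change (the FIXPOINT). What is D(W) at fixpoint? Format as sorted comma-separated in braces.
Answer: {}

Derivation:
pass 0 (initial): D(W)={3,4,6,7,8}
pass 1: U {3,4,5,7}->{}; V {3,5,8}->{}; W {3,4,6,7,8}->{3,4}; X {3,6,7,8}->{}
pass 2: W {3,4}->{}
pass 3: no change
Fixpoint after 3 passes: D(W) = {}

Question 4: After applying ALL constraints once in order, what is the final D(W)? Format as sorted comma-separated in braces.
Answer: {3,4}

Derivation:
Constraint 1 (X != W) on D(X)={3,6,7,8} D(W)={3,4,6,7,8}: no change
Constraint 2 (W + V = X) on D(W)={3,4,6,7,8} D(V)={3,5,8} D(X)={3,6,7,8}: W {3,4,6,7,8}->{3,4}; V {3,5,8}->{3,5}; X {3,6,7,8}->{6,7,8}
Constraint 3 (X + V = U) on D(X)={6,7,8} D(V)={3,5} D(U)={3,4,5,7}: X {6,7,8}->{}; V {3,5}->{}; U {3,4,5,7}->{}
So after all 3 constraints: D(W) = {3,4}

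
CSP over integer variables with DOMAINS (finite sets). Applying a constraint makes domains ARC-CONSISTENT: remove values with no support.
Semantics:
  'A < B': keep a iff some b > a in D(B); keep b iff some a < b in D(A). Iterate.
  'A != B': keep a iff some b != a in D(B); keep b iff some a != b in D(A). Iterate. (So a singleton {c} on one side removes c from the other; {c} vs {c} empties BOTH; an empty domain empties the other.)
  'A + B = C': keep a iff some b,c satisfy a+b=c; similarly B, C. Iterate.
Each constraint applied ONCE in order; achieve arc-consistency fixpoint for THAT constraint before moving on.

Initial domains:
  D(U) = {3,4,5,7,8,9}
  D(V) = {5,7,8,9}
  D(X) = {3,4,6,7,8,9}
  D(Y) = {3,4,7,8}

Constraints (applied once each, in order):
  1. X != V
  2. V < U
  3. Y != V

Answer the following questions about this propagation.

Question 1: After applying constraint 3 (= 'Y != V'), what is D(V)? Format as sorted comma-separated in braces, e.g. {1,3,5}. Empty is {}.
Answer: {5,7,8}

Derivation:
Constraint 1 (X != V) on D(X)={3,4,6,7,8,9} D(V)={5,7,8,9}: no change
Constraint 2 (V < U) on D(V)={5,7,8,9} D(U)={3,4,5,7,8,9}: V {5,7,8,9}->{5,7,8}; U {3,4,5,7,8,9}->{7,8,9}
Constraint 3 (Y != V) on D(Y)={3,4,7,8} D(V)={5,7,8}: no change
So after constraint 3: D(V) = {5,7,8}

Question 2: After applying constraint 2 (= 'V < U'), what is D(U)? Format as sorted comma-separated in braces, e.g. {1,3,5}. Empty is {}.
Constraint 1 (X != V) on D(X)={3,4,6,7,8,9} D(V)={5,7,8,9}: no change
Constraint 2 (V < U) on D(V)={5,7,8,9} D(U)={3,4,5,7,8,9}: V {5,7,8,9}->{5,7,8}; U {3,4,5,7,8,9}->{7,8,9}
So after constraint 2: D(U) = {7,8,9}

Answer: {7,8,9}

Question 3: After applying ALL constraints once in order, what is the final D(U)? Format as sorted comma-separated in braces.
Answer: {7,8,9}

Derivation:
Constraint 1 (X != V) on D(X)={3,4,6,7,8,9} D(V)={5,7,8,9}: no change
Constraint 2 (V < U) on D(V)={5,7,8,9} D(U)={3,4,5,7,8,9}: V {5,7,8,9}->{5,7,8}; U {3,4,5,7,8,9}->{7,8,9}
Constraint 3 (Y != V) on D(Y)={3,4,7,8} D(V)={5,7,8}: no change
So after all 3 constraints: D(U) = {7,8,9}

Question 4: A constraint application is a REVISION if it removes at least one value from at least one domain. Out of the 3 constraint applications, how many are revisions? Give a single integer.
Answer: 1

Derivation:
Constraint 1 (X != V) on D(X)={3,4,6,7,8,9} D(V)={5,7,8,9}: no change => not a revision
Constraint 2 (V < U) on D(V)={5,7,8,9} D(U)={3,4,5,7,8,9}: V {5,7,8,9}->{5,7,8}; U {3,4,5,7,8,9}->{7,8,9} => REVISION
Constraint 3 (Y != V) on D(Y)={3,4,7,8} D(V)={5,7,8}: no change => not a revision
Total revisions = 1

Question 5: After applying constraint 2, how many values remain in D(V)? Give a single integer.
Constraint 1 (X != V) on D(X)={3,4,6,7,8,9} D(V)={5,7,8,9}: no change
Constraint 2 (V < U) on D(V)={5,7,8,9} D(U)={3,4,5,7,8,9}: V {5,7,8,9}->{5,7,8}; U {3,4,5,7,8,9}->{7,8,9}
So after constraint 2: D(V)={5,7,8}, size = 3

Answer: 3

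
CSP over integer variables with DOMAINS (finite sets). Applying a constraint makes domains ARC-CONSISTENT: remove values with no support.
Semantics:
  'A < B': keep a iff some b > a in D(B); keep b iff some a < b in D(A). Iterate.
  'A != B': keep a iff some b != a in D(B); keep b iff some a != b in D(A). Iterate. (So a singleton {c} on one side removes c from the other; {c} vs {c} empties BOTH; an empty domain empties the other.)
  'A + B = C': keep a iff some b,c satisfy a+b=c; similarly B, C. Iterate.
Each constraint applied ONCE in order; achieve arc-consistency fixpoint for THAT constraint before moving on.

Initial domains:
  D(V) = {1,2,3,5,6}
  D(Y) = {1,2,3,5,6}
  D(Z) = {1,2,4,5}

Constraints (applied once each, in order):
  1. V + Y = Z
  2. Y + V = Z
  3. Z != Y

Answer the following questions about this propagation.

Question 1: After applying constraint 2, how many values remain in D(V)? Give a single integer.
Answer: 3

Derivation:
Constraint 1 (V + Y = Z) on D(V)={1,2,3,5,6} D(Y)={1,2,3,5,6} D(Z)={1,2,4,5}: V {1,2,3,5,6}->{1,2,3}; Y {1,2,3,5,6}->{1,2,3}; Z {1,2,4,5}->{2,4,5}
Constraint 2 (Y + V = Z) on D(Y)={1,2,3} D(V)={1,2,3} D(Z)={2,4,5}: no change
So after constraint 2: D(V)={1,2,3}, size = 3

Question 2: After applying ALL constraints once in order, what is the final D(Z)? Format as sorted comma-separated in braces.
Answer: {2,4,5}

Derivation:
Constraint 1 (V + Y = Z) on D(V)={1,2,3,5,6} D(Y)={1,2,3,5,6} D(Z)={1,2,4,5}: V {1,2,3,5,6}->{1,2,3}; Y {1,2,3,5,6}->{1,2,3}; Z {1,2,4,5}->{2,4,5}
Constraint 2 (Y + V = Z) on D(Y)={1,2,3} D(V)={1,2,3} D(Z)={2,4,5}: no change
Constraint 3 (Z != Y) on D(Z)={2,4,5} D(Y)={1,2,3}: no change
So after all 3 constraints: D(Z) = {2,4,5}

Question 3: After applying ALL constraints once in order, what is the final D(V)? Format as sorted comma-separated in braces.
Answer: {1,2,3}

Derivation:
Constraint 1 (V + Y = Z) on D(V)={1,2,3,5,6} D(Y)={1,2,3,5,6} D(Z)={1,2,4,5}: V {1,2,3,5,6}->{1,2,3}; Y {1,2,3,5,6}->{1,2,3}; Z {1,2,4,5}->{2,4,5}
Constraint 2 (Y + V = Z) on D(Y)={1,2,3} D(V)={1,2,3} D(Z)={2,4,5}: no change
Constraint 3 (Z != Y) on D(Z)={2,4,5} D(Y)={1,2,3}: no change
So after all 3 constraints: D(V) = {1,2,3}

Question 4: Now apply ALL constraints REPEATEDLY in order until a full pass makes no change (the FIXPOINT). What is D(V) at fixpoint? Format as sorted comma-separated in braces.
pass 0 (initial): D(V)={1,2,3,5,6}
pass 1: V {1,2,3,5,6}->{1,2,3}; Y {1,2,3,5,6}->{1,2,3}; Z {1,2,4,5}->{2,4,5}
pass 2: no change
Fixpoint after 2 passes: D(V) = {1,2,3}

Answer: {1,2,3}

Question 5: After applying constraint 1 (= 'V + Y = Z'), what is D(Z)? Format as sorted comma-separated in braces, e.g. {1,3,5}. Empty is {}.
Answer: {2,4,5}

Derivation:
Constraint 1 (V + Y = Z) on D(V)={1,2,3,5,6} D(Y)={1,2,3,5,6} D(Z)={1,2,4,5}: V {1,2,3,5,6}->{1,2,3}; Y {1,2,3,5,6}->{1,2,3}; Z {1,2,4,5}->{2,4,5}
So after constraint 1: D(Z) = {2,4,5}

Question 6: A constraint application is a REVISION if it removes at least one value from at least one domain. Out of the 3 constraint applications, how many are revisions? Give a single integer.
Constraint 1 (V + Y = Z) on D(V)={1,2,3,5,6} D(Y)={1,2,3,5,6} D(Z)={1,2,4,5}: V {1,2,3,5,6}->{1,2,3}; Y {1,2,3,5,6}->{1,2,3}; Z {1,2,4,5}->{2,4,5} => REVISION
Constraint 2 (Y + V = Z) on D(Y)={1,2,3} D(V)={1,2,3} D(Z)={2,4,5}: no change => not a revision
Constraint 3 (Z != Y) on D(Z)={2,4,5} D(Y)={1,2,3}: no change => not a revision
Total revisions = 1

Answer: 1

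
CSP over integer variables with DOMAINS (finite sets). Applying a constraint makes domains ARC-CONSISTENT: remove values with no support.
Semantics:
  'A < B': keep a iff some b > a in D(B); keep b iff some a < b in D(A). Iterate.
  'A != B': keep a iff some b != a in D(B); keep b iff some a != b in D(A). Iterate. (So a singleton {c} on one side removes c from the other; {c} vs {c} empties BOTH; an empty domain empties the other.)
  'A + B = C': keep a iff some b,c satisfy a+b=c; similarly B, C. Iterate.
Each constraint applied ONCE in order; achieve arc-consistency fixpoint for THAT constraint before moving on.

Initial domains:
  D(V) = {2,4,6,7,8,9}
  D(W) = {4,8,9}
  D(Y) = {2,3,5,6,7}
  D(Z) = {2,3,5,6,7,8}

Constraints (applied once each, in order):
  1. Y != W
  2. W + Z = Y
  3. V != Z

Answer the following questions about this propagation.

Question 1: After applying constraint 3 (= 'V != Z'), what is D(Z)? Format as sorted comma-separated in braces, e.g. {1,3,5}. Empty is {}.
Answer: {2,3}

Derivation:
Constraint 1 (Y != W) on D(Y)={2,3,5,6,7} D(W)={4,8,9}: no change
Constraint 2 (W + Z = Y) on D(W)={4,8,9} D(Z)={2,3,5,6,7,8} D(Y)={2,3,5,6,7}: W {4,8,9}->{4}; Z {2,3,5,6,7,8}->{2,3}; Y {2,3,5,6,7}->{6,7}
Constraint 3 (V != Z) on D(V)={2,4,6,7,8,9} D(Z)={2,3}: no change
So after constraint 3: D(Z) = {2,3}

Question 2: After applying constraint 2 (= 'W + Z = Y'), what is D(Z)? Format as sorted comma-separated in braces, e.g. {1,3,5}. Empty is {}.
Constraint 1 (Y != W) on D(Y)={2,3,5,6,7} D(W)={4,8,9}: no change
Constraint 2 (W + Z = Y) on D(W)={4,8,9} D(Z)={2,3,5,6,7,8} D(Y)={2,3,5,6,7}: W {4,8,9}->{4}; Z {2,3,5,6,7,8}->{2,3}; Y {2,3,5,6,7}->{6,7}
So after constraint 2: D(Z) = {2,3}

Answer: {2,3}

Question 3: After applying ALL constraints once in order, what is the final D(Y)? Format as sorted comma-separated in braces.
Answer: {6,7}

Derivation:
Constraint 1 (Y != W) on D(Y)={2,3,5,6,7} D(W)={4,8,9}: no change
Constraint 2 (W + Z = Y) on D(W)={4,8,9} D(Z)={2,3,5,6,7,8} D(Y)={2,3,5,6,7}: W {4,8,9}->{4}; Z {2,3,5,6,7,8}->{2,3}; Y {2,3,5,6,7}->{6,7}
Constraint 3 (V != Z) on D(V)={2,4,6,7,8,9} D(Z)={2,3}: no change
So after all 3 constraints: D(Y) = {6,7}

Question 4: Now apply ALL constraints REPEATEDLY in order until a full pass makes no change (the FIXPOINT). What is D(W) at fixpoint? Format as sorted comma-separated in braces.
Answer: {4}

Derivation:
pass 0 (initial): D(W)={4,8,9}
pass 1: W {4,8,9}->{4}; Y {2,3,5,6,7}->{6,7}; Z {2,3,5,6,7,8}->{2,3}
pass 2: no change
Fixpoint after 2 passes: D(W) = {4}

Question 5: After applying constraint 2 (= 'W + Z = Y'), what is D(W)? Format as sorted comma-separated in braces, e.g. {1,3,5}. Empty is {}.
Answer: {4}

Derivation:
Constraint 1 (Y != W) on D(Y)={2,3,5,6,7} D(W)={4,8,9}: no change
Constraint 2 (W + Z = Y) on D(W)={4,8,9} D(Z)={2,3,5,6,7,8} D(Y)={2,3,5,6,7}: W {4,8,9}->{4}; Z {2,3,5,6,7,8}->{2,3}; Y {2,3,5,6,7}->{6,7}
So after constraint 2: D(W) = {4}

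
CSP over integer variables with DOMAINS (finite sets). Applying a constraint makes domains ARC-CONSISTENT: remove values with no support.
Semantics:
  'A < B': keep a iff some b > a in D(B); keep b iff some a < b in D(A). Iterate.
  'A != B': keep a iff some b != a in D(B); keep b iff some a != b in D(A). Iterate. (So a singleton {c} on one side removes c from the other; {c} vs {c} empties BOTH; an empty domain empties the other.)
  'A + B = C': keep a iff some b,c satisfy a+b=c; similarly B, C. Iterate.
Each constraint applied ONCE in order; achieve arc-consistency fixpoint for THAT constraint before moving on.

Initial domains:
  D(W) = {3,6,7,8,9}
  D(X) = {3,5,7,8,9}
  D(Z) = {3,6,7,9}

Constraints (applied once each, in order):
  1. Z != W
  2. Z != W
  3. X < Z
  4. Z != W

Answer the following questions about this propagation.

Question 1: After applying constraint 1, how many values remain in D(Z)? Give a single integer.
Constraint 1 (Z != W) on D(Z)={3,6,7,9} D(W)={3,6,7,8,9}: no change
So after constraint 1: D(Z)={3,6,7,9}, size = 4

Answer: 4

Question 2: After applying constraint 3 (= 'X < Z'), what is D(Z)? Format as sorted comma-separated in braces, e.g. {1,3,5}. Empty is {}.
Answer: {6,7,9}

Derivation:
Constraint 1 (Z != W) on D(Z)={3,6,7,9} D(W)={3,6,7,8,9}: no change
Constraint 2 (Z != W) on D(Z)={3,6,7,9} D(W)={3,6,7,8,9}: no change
Constraint 3 (X < Z) on D(X)={3,5,7,8,9} D(Z)={3,6,7,9}: X {3,5,7,8,9}->{3,5,7,8}; Z {3,6,7,9}->{6,7,9}
So after constraint 3: D(Z) = {6,7,9}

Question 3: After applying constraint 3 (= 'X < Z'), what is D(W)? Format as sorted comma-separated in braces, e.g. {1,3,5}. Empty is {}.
Answer: {3,6,7,8,9}

Derivation:
Constraint 1 (Z != W) on D(Z)={3,6,7,9} D(W)={3,6,7,8,9}: no change
Constraint 2 (Z != W) on D(Z)={3,6,7,9} D(W)={3,6,7,8,9}: no change
Constraint 3 (X < Z) on D(X)={3,5,7,8,9} D(Z)={3,6,7,9}: X {3,5,7,8,9}->{3,5,7,8}; Z {3,6,7,9}->{6,7,9}
So after constraint 3: D(W) = {3,6,7,8,9}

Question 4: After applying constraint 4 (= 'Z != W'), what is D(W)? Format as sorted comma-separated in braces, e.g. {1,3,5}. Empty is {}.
Constraint 1 (Z != W) on D(Z)={3,6,7,9} D(W)={3,6,7,8,9}: no change
Constraint 2 (Z != W) on D(Z)={3,6,7,9} D(W)={3,6,7,8,9}: no change
Constraint 3 (X < Z) on D(X)={3,5,7,8,9} D(Z)={3,6,7,9}: X {3,5,7,8,9}->{3,5,7,8}; Z {3,6,7,9}->{6,7,9}
Constraint 4 (Z != W) on D(Z)={6,7,9} D(W)={3,6,7,8,9}: no change
So after constraint 4: D(W) = {3,6,7,8,9}

Answer: {3,6,7,8,9}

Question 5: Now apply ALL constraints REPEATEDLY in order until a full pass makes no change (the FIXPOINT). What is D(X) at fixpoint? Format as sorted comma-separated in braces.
pass 0 (initial): D(X)={3,5,7,8,9}
pass 1: X {3,5,7,8,9}->{3,5,7,8}; Z {3,6,7,9}->{6,7,9}
pass 2: no change
Fixpoint after 2 passes: D(X) = {3,5,7,8}

Answer: {3,5,7,8}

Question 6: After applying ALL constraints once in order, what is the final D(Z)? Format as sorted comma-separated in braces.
Constraint 1 (Z != W) on D(Z)={3,6,7,9} D(W)={3,6,7,8,9}: no change
Constraint 2 (Z != W) on D(Z)={3,6,7,9} D(W)={3,6,7,8,9}: no change
Constraint 3 (X < Z) on D(X)={3,5,7,8,9} D(Z)={3,6,7,9}: X {3,5,7,8,9}->{3,5,7,8}; Z {3,6,7,9}->{6,7,9}
Constraint 4 (Z != W) on D(Z)={6,7,9} D(W)={3,6,7,8,9}: no change
So after all 4 constraints: D(Z) = {6,7,9}

Answer: {6,7,9}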